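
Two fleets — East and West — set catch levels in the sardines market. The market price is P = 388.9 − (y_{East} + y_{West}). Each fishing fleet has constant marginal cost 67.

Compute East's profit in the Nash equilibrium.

11513.29

Fishing fleet East's profit: π = y_{East}(388.9 − (y_{East} + y_{West})) − 67y_{East}.
∂π/∂y_{East} = 321.9 − 2y_{East} − y_{West} = 0, so y_{East} = 160.95 − 0.5y_{West}.
The game is symmetric, so in equilibrium y_{West} = y_{East}: the reaction function gives 1.5y_{East} = 160.95, hence y_{East} = 107.3.
Price P = 388.9 − 214.6 = 174.3.
East's profit: (174.3 − 67)·107.3 = 11513.29.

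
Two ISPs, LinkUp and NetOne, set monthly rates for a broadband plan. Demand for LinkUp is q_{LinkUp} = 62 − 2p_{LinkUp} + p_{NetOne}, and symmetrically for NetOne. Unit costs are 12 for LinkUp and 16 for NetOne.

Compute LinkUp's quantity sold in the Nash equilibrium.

34.4

LinkUp's profit: π = (p_{LinkUp} − 12)(62 − 2p_{LinkUp} + p_{NetOne}).
∂π/∂p_{LinkUp} = 86 − 4p_{LinkUp} + p_{NetOne} = 0 ⇒ p_{LinkUp} = 21.5 + 0.25p_{NetOne}.
Similarly p_{NetOne} = 23.5 + 0.25p_{LinkUp}.
Plugging p_{NetOne} into LinkUp's best response: p_{LinkUp} = 21.5 + 0.25(23.5 + 0.25p_{LinkUp}) ⇒ 0.9375p_{LinkUp} = 27.375, so p_{LinkUp} = 29.2.
Then p_{NetOne} = 23.5 + 0.25·29.2 = 30.8.
q_{LinkUp} = 62 − 2·29.2 + 30.8 = 34.4.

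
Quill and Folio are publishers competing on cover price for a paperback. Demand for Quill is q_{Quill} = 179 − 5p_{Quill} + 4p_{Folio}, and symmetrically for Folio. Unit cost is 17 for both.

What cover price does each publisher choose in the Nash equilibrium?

Quill's profit: π = (p_{Quill} − 17)(179 − 5p_{Quill} + 4p_{Folio}).
∂π/∂p_{Quill} = 264 − 10p_{Quill} + 4p_{Folio} = 0 ⇒ p_{Quill} = 26.4 + 0.4p_{Folio}.
By symmetry p_{Folio} = p_{Quill}; substituting into the reaction function, 0.6p_{Quill} = 26.4 and p_{Quill} = 44.

44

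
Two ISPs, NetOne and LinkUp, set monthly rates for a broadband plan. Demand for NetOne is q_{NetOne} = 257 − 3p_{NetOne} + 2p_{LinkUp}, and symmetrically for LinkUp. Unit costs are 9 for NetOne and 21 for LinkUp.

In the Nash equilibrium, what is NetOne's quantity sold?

NetOne's profit: π = (p_{NetOne} − 9)(257 − 3p_{NetOne} + 2p_{LinkUp}).
∂π/∂p_{NetOne} = 284 − 6p_{NetOne} + 2p_{LinkUp} = 0 ⇒ p_{NetOne} = 142/3 + (1/3)p_{LinkUp}.
Similarly p_{LinkUp} = 160/3 + (1/3)p_{NetOne}.
Substituting the second reaction function into the first: p_{NetOne} = 142/3 + (1/3)(160/3 + (1/3)p_{NetOne}), which gives (8/9)p_{NetOne} = 586/9 ⇒ p_{NetOne} = 73.25.
Then p_{LinkUp} = 160/3 + (1/3)·73.25 = 77.75.
q_{NetOne} = 257 − 3·73.25 + 2·77.75 = 192.75.

192.75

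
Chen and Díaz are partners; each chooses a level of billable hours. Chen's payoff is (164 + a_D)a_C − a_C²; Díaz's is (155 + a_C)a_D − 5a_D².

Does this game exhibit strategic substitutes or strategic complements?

Expanding Chen's payoff: 164a_C + a_Da_C − a_C².
∂π/∂a_C = 164 + a_D − 2a_C = 0, so a_C = 82 + 0.5a_D.
The best-response slope da_C/da_D = 0.5 > 0: the reaction function is upward-sloping, so the choices are strategic complements.

strategic complements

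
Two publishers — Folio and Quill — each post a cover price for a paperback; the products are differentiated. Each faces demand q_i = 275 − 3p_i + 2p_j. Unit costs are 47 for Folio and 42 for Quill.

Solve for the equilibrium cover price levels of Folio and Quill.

103.0625, 101.1875

Folio's profit: π = (p_{Folio} − 47)(275 − 3p_{Folio} + 2p_{Quill}).
∂π/∂p_{Folio} = 416 − 6p_{Folio} + 2p_{Quill} = 0 ⇒ p_{Folio} = 208/3 + (1/3)p_{Quill}.
Similarly p_{Quill} = 401/6 + (1/3)p_{Folio}.
Plugging p_{Quill} into Folio's best response: p_{Folio} = 208/3 + (1/3)(401/6 + (1/3)p_{Folio}) ⇒ (8/9)p_{Folio} = 1649/18, so p_{Folio} = 103.0625.
Then p_{Quill} = 401/6 + (1/3)·103.0625 = 101.1875.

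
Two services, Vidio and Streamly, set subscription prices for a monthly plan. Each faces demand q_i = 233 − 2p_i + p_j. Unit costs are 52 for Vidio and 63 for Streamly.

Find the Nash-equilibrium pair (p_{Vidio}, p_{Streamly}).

113.8, 118.2

Vidio's profit: π = (p_{Vidio} − 52)(233 − 2p_{Vidio} + p_{Streamly}).
∂π/∂p_{Vidio} = 337 − 4p_{Vidio} + p_{Streamly} = 0 ⇒ p_{Vidio} = 84.25 + 0.25p_{Streamly}.
Similarly p_{Streamly} = 89.75 + 0.25p_{Vidio}.
Plugging p_{Streamly} into Vidio's best response: p_{Vidio} = 84.25 + 0.25(89.75 + 0.25p_{Vidio}) ⇒ 0.9375p_{Vidio} = 106.6875, so p_{Vidio} = 113.8.
Then p_{Streamly} = 89.75 + 0.25·113.8 = 118.2.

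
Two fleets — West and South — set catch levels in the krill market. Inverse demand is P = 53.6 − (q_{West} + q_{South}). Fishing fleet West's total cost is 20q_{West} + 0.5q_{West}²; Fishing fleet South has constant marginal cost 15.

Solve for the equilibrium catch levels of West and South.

5.72, 16.44

Fishing fleet West's profit: π = q_{West}(53.6 − (q_{West} + q_{South})) − 20q_{West} − 0.5q_{West}².
∂π/∂q_{West} = 33.6 − 3q_{West} − q_{South} = 0, so q_{West} = 11.2 − (1/3)q_{South}.
For South: ∂π/∂q_{South} = 38.6 − 2q_{South} − q_{West} = 0 ⇒ q_{South} = 19.3 − 0.5q_{West}.
Solving the two reaction functions simultaneously: (1 − (−1/3)(−0.5))q_{West} = 11.2 − (1/3)·19.3, so (5/6)q_{West} = 143/30 and q_{West} = 5.72.
Then q_{South} = 19.3 − 0.5·5.72 = 16.44.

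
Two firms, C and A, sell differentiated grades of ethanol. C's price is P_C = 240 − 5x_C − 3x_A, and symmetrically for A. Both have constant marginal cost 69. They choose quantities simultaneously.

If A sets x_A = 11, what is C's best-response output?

13.8

Firm C's profit: π = x_C(240 − 5x_C − 3x_A) − 69x_C.
∂π/∂x_C = 171 − 10x_C − 3x_A = 0 ⇒ x_C = 17.1 − 0.3x_A.
At x_A = 11: x_C = 17.1 − 0.3·11 = 13.8.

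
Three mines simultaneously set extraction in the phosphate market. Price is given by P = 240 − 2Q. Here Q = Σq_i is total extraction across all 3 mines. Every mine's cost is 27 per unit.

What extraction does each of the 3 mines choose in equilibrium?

26.625

A representative mine's profit is π_i = q_i(240 − 2Q) − 27q_i, with Q = q_i + Σ_{j≠i} q_j.
First-order condition: 213 − 4q_i − 2Σ_{j≠i} q_j = 0.
Imposing symmetry (q_j = q for all j) turns Σ_{j≠i} q_j into 2q, so 213 = 8q and q = 26.625.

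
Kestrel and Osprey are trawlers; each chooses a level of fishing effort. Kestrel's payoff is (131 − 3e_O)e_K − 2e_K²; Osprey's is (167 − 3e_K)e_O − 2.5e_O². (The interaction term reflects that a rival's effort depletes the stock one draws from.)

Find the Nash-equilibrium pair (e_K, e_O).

Expanding Kestrel's payoff: 131e_K − 3e_Oe_K − 2e_K².
∂π/∂e_K = 131 − 3e_O − 4e_K = 0, so e_K = 32.75 − 0.75e_O.
Likewise for Osprey: e_O = 33.4 − 0.6e_K.
Plugging e_O into Kestrel's best response: e_K = 32.75 − 0.75(33.4 − 0.6e_K) ⇒ 0.55e_K = 7.7, so e_K = 14.
Then e_O = 33.4 − 0.6·14 = 25.

14, 25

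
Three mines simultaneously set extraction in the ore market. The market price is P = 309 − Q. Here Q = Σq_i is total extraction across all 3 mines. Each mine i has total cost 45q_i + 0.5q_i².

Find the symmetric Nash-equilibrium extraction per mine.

52.8

A representative mine's profit is π_i = q_i(309 − Q) − 45q_i − 0.5q_i², with Q = q_i + Σ_{j≠i} q_j.
First-order condition: 264 − 3q_i − Σ_{j≠i} q_j = 0.
Imposing symmetry (q_j = q for all j) turns Σ_{j≠i} q_j into 2q, so 264 = 5q and q = 52.8.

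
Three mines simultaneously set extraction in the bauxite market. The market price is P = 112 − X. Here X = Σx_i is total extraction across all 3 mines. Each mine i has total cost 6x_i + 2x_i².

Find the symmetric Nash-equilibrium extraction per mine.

13.25

A representative mine's profit is π_i = x_i(112 − X) − 6x_i − 2x_i², with X = x_i + Σ_{j≠i} x_j.
First-order condition: 106 − 6x_i − Σ_{j≠i} x_j = 0.
With identical mines, set every x_j = x: then 106 − 6x − 2x = 0, i.e. x = 106/8 = 13.25.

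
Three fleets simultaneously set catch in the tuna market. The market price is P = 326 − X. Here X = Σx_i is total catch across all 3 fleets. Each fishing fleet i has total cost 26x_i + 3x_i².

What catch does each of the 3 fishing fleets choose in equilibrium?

A representative fishing fleet's profit is π_i = x_i(326 − X) − 26x_i − 3x_i², with X = x_i + Σ_{j≠i} x_j.
First-order condition: 300 − 8x_i − Σ_{j≠i} x_j = 0.
With identical fishing fleets, set every x_j = x: then 300 − 8x − 2x = 0, i.e. x = 300/10 = 30.

30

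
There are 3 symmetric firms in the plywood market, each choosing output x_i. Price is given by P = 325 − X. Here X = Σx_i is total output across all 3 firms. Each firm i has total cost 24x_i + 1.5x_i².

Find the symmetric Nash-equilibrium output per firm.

43

A representative firm's profit is π_i = x_i(325 − X) − 24x_i − 1.5x_i², with X = x_i + Σ_{j≠i} x_j.
First-order condition: 301 − 5x_i − Σ_{j≠i} x_j = 0.
With identical firms, set every x_j = x: then 301 − 5x − 2x = 0, i.e. x = 301/7 = 43.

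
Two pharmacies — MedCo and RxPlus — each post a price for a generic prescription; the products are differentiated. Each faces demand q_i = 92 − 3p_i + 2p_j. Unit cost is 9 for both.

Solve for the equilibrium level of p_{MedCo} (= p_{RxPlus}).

MedCo's profit: π = (p_{MedCo} − 9)(92 − 3p_{MedCo} + 2p_{RxPlus}).
∂π/∂p_{MedCo} = 119 − 6p_{MedCo} + 2p_{RxPlus} = 0 ⇒ p_{MedCo} = 119/6 + (1/3)p_{RxPlus}.
By symmetry p_{RxPlus} = p_{MedCo}; substituting into the reaction function, (2/3)p_{MedCo} = 119/6 and p_{MedCo} = 29.75.

29.75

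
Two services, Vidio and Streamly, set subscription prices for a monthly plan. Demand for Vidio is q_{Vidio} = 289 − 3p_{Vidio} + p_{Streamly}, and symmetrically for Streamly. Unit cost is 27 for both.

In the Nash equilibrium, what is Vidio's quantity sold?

141

Vidio's profit: π = (p_{Vidio} − 27)(289 − 3p_{Vidio} + p_{Streamly}).
∂π/∂p_{Vidio} = 370 − 6p_{Vidio} + p_{Streamly} = 0 ⇒ p_{Vidio} = 185/3 + (1/6)p_{Streamly}.
By symmetry p_{Streamly} = p_{Vidio}; substituting into the reaction function, (5/6)p_{Vidio} = 185/3 and p_{Vidio} = 74.
q_{Vidio} = 289 − 3·74 + 74 = 141.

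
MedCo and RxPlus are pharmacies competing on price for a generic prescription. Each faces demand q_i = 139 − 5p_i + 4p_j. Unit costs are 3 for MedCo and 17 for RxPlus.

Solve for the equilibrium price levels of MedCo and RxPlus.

29, 34

MedCo's profit: π = (p_{MedCo} − 3)(139 − 5p_{MedCo} + 4p_{RxPlus}).
∂π/∂p_{MedCo} = 154 − 10p_{MedCo} + 4p_{RxPlus} = 0 ⇒ p_{MedCo} = 15.4 + 0.4p_{RxPlus}.
Similarly p_{RxPlus} = 22.4 + 0.4p_{MedCo}.
Solving the two reaction functions simultaneously: (1 − (0.4)(0.4))p_{MedCo} = 15.4 + 0.4·22.4, so 0.84p_{MedCo} = 24.36 and p_{MedCo} = 29.
Then p_{RxPlus} = 22.4 + 0.4·29 = 34.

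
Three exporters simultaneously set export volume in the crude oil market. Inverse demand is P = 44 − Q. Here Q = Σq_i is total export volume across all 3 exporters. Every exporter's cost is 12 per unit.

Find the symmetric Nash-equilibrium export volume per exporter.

A representative exporter's profit is π_i = q_i(44 − Q) − 12q_i, with Q = q_i + Σ_{j≠i} q_j.
First-order condition: 32 − 2q_i − Σ_{j≠i} q_j = 0.
With identical exporters, set every q_j = q: then 32 − 2q − 2q = 0, i.e. q = 32/4 = 8.

8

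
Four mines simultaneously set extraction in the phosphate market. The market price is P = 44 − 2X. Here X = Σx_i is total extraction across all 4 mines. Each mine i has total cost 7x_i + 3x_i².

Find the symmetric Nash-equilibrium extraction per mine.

2.3125

A representative mine's profit is π_i = x_i(44 − 2X) − 7x_i − 3x_i², with X = x_i + Σ_{j≠i} x_j.
First-order condition: 37 − 10x_i − 2Σ_{j≠i} x_j = 0.
In a symmetric equilibrium every mine chooses the same x, so Σ_{j≠i} x_j = 3x. The condition becomes 37 − 16x = 0, giving x = 37/16 = 2.3125.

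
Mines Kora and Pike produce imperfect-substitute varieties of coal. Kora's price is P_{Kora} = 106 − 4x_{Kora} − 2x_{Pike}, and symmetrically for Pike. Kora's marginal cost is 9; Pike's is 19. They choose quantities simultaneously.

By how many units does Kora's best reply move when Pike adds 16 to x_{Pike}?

-4

Mine Kora's profit: π = x_{Kora}(106 − 4x_{Kora} − 2x_{Pike}) − 9x_{Kora}.
∂π/∂x_{Kora} = 97 − 8x_{Kora} − 2x_{Pike} = 0 ⇒ x_{Kora} = 12.125 − 0.25x_{Pike}.
The reaction-function slope is −0.25, so a 16-unit rise in x_{Pike} moves x_{Kora} by −0.25 × 16 = −4. Kora's best response falls — the actions are strategic substitutes.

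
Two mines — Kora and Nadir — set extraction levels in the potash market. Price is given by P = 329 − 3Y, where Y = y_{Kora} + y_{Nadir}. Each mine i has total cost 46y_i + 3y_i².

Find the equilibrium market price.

215.8

Mine Kora's profit: π = y_{Kora}(329 − 3(y_{Kora} + y_{Nadir})) − 46y_{Kora} − 3y_{Kora}².
∂π/∂y_{Kora} = 283 − 12y_{Kora} − 3y_{Nadir} = 0, so y_{Kora} = 283/12 − 0.25y_{Nadir}.
By symmetry y_{Nadir} = y_{Kora}; substituting into the reaction function, 1.25y_{Kora} = 283/12 and y_{Kora} = 283/15.
Equilibrium price: P = 329 − 3·(566/15) = 215.8.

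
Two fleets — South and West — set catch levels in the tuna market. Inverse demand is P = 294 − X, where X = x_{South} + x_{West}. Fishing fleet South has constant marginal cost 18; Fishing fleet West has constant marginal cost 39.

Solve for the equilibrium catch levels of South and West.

99, 78

Fishing fleet South's profit: π = x_{South}(294 − (x_{South} + x_{West})) − 18x_{South}.
∂π/∂x_{South} = 276 − 2x_{South} − x_{West} = 0, so x_{South} = 138 − 0.5x_{West}.
By the same steps for West: x_{West} = 127.5 − 0.5x_{South}.
Solving the two reaction functions simultaneously: (1 − (−0.5)(−0.5))x_{South} = 138 − 0.5·127.5, so 0.75x_{South} = 74.25 and x_{South} = 99.
Then x_{West} = 127.5 − 0.5·99 = 78.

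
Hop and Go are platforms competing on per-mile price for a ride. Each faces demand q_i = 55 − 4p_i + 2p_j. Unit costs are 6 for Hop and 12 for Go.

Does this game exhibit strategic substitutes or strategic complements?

strategic complements

Hop's profit: π = (p_{Hop} − 6)(55 − 4p_{Hop} + 2p_{Go}).
∂π/∂p_{Hop} = 79 − 8p_{Hop} + 2p_{Go} = 0 ⇒ p_{Hop} = 9.875 + 0.25p_{Go}.
The best-response slope dp_{Hop}/dp_{Go} = 0.25 > 0: the reaction function is upward-sloping, so the choices are strategic complements.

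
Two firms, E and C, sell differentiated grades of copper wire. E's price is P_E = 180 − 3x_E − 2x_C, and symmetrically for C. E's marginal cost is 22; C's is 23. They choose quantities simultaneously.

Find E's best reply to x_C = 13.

Firm E's profit: π = x_E(180 − 3x_E − 2x_C) − 22x_E.
∂π/∂x_E = 158 − 6x_E − 2x_C = 0 ⇒ x_E = 79/3 − (1/3)x_C.
At x_C = 13: x_E = 79/3 − (1/3)·13 = 22.

22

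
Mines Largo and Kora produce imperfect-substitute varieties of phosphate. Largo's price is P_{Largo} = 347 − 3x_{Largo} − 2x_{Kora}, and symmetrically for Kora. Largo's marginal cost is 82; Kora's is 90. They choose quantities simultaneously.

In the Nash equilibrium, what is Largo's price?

Mine Largo's profit: π = x_{Largo}(347 − 3x_{Largo} − 2x_{Kora}) − 82x_{Largo}.
∂π/∂x_{Largo} = 265 − 6x_{Largo} − 2x_{Kora} = 0 ⇒ x_{Largo} = 265/6 − (1/3)x_{Kora}.
Similarly x_{Kora} = 257/6 − (1/3)x_{Largo}.
Solving the two reaction functions simultaneously: (1 − (−1/3)(−1/3))x_{Largo} = 265/6 − (1/3)·(257/6), so (8/9)x_{Largo} = 269/9 and x_{Largo} = 33.625.
Then x_{Kora} = 257/6 − (1/3)·33.625 = 31.625.
P_{Largo} = 347 − 3·33.625 − 2·31.625 = 182.875.

182.875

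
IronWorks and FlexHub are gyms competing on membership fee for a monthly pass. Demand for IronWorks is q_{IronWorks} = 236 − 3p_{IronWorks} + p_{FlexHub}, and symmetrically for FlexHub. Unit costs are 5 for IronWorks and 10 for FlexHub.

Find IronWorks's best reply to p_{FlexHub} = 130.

63.5

IronWorks's profit: π = (p_{IronWorks} − 5)(236 − 3p_{IronWorks} + p_{FlexHub}).
∂π/∂p_{IronWorks} = 251 − 6p_{IronWorks} + p_{FlexHub} = 0 ⇒ p_{IronWorks} = 251/6 + (1/6)p_{FlexHub}.
At p_{FlexHub} = 130: p_{IronWorks} = 251/6 + (1/6)·130 = 63.5.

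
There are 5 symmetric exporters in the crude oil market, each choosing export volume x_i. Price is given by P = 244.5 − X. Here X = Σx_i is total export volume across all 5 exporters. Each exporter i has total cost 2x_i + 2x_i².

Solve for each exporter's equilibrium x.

A representative exporter's profit is π_i = x_i(244.5 − X) − 2x_i − 2x_i², with X = x_i + Σ_{j≠i} x_j.
First-order condition: 242.5 − 6x_i − Σ_{j≠i} x_j = 0.
In a symmetric equilibrium every exporter chooses the same x, so Σ_{j≠i} x_j = 4x. The condition becomes 242.5 − 10x = 0, giving x = 242.5/10 = 24.25.

24.25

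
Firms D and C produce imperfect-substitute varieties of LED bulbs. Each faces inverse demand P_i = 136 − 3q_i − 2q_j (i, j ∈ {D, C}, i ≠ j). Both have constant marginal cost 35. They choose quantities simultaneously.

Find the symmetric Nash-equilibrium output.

12.625

Firm D's profit: π = q_D(136 − 3q_D − 2q_C) − 35q_D.
∂π/∂q_D = 101 − 6q_D − 2q_C = 0 ⇒ q_D = 101/6 − (1/3)q_C.
By symmetry q_C = q_D; substituting into the reaction function, (4/3)q_D = 101/6 and q_D = 12.625.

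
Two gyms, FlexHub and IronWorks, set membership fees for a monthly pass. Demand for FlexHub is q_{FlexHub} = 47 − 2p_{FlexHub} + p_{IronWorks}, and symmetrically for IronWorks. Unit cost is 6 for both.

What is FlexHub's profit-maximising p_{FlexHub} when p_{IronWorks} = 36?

FlexHub's profit: π = (p_{FlexHub} − 6)(47 − 2p_{FlexHub} + p_{IronWorks}).
∂π/∂p_{FlexHub} = 59 − 4p_{FlexHub} + p_{IronWorks} = 0 ⇒ p_{FlexHub} = 14.75 + 0.25p_{IronWorks}.
At p_{IronWorks} = 36: p_{FlexHub} = 14.75 + 0.25·36 = 23.75.

23.75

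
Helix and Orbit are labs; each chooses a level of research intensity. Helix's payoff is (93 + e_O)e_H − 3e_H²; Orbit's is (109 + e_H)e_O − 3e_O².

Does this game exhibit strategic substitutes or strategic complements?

strategic complements

Expanding Helix's payoff: 93e_H + e_Oe_H − 3e_H².
∂π/∂e_H = 93 + e_O − 6e_H = 0, so e_H = 15.5 + (1/6)e_O.
The best-response slope de_H/de_O = 1/6 > 0: the reaction function is upward-sloping, so the choices are strategic complements.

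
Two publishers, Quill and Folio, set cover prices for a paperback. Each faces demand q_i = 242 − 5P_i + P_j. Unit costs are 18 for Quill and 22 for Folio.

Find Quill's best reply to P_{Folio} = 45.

Quill's profit: π = (P_{Quill} − 18)(242 − 5P_{Quill} + P_{Folio}).
∂π/∂P_{Quill} = 332 − 10P_{Quill} + P_{Folio} = 0 ⇒ P_{Quill} = 33.2 + 0.1P_{Folio}.
At P_{Folio} = 45: P_{Quill} = 33.2 + 0.1·45 = 37.7.

37.7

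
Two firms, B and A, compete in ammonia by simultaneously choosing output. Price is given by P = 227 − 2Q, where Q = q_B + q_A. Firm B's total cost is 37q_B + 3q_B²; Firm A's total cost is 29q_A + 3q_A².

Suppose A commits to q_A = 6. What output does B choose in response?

Firm B's profit: π = q_B(227 − 2(q_B + q_A)) − 37q_B − 3q_B².
∂π/∂q_B = 190 − 10q_B − 2q_A = 0, so q_B = 19 − 0.2q_A.
At q_A = 6: q_B = 19 − 0.2·6 = 17.8.

17.8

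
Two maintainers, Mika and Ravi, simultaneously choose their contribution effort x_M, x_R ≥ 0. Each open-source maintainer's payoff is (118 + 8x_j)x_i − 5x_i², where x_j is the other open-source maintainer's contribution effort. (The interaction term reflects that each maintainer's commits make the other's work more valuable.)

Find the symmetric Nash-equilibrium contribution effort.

Mika's payoff is (118 + 8x_R)x_M − 5x_M².
∂π/∂x_M = 118 + 8x_R − 10x_M = 0, so x_M = 11.8 + 0.8x_R.
The game is symmetric, so in equilibrium x_R = x_M: the reaction function gives 0.2x_M = 11.8, hence x_M = 59.

59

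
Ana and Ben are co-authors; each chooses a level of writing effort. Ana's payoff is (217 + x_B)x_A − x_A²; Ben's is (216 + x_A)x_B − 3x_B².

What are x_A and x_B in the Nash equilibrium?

138, 59

Expanding Ana's payoff: 217x_A + x_Bx_A − x_A².
∂π/∂x_A = 217 + x_B − 2x_A = 0, so x_A = 108.5 + 0.5x_B.
Likewise for Ben: x_B = 36 + (1/6)x_A.
Substituting the second reaction function into the first: x_A = 108.5 + 0.5(36 + (1/6)x_A), which gives (11/12)x_A = 126.5 ⇒ x_A = 138.
Then x_B = 36 + (1/6)·138 = 59.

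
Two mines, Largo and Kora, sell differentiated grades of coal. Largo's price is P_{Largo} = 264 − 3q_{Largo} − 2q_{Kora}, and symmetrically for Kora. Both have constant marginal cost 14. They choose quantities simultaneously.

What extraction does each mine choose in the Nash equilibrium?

31.25

Mine Largo's profit: π = q_{Largo}(264 − 3q_{Largo} − 2q_{Kora}) − 14q_{Largo}.
∂π/∂q_{Largo} = 250 − 6q_{Largo} − 2q_{Kora} = 0 ⇒ q_{Largo} = 125/3 − (1/3)q_{Kora}.
Setting q_{Largo} = q_{Kora} in the reaction function: q_{Largo} = 125/3 − (1/3)q_{Largo}, so q_{Largo} = (125/3) / (4/3) = 31.25.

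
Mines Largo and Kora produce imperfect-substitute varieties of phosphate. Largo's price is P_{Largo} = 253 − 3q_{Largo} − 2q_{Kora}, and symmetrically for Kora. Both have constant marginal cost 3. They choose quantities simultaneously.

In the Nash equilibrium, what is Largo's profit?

Mine Largo's profit: π = q_{Largo}(253 − 3q_{Largo} − 2q_{Kora}) − 3q_{Largo}.
∂π/∂q_{Largo} = 250 − 6q_{Largo} − 2q_{Kora} = 0 ⇒ q_{Largo} = 125/3 − (1/3)q_{Kora}.
By symmetry q_{Kora} = q_{Largo}; substituting into the reaction function, (4/3)q_{Largo} = 125/3 and q_{Largo} = 31.25.
P_{Largo} = 253 − 3·31.25 − 2·31.25 = 96.75.
Profit = (96.75 − 3)·31.25 = 2929.6875.

2929.6875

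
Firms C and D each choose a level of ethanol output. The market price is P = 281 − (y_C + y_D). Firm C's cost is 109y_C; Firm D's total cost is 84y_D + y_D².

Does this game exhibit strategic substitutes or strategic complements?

Firm C's profit: π = y_C(281 − (y_C + y_D)) − 109y_C.
∂π/∂y_C = 172 − 2y_C − y_D = 0, so y_C = 86 − 0.5y_D.
The best-response slope dy_C/dy_D = −0.5 < 0: the reaction function is downward-sloping, so the choices are strategic substitutes.

strategic substitutes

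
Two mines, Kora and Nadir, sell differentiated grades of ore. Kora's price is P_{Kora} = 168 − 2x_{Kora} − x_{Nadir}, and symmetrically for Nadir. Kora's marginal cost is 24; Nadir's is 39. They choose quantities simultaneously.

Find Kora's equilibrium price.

83.6

Mine Kora's profit: π = x_{Kora}(168 − 2x_{Kora} − x_{Nadir}) − 24x_{Kora}.
∂π/∂x_{Kora} = 144 − 4x_{Kora} − x_{Nadir} = 0 ⇒ x_{Kora} = 36 − 0.25x_{Nadir}.
Similarly x_{Nadir} = 32.25 − 0.25x_{Kora}.
Substituting the second reaction function into the first: x_{Kora} = 36 − 0.25(32.25 − 0.25x_{Kora}), which gives 0.9375x_{Kora} = 27.9375 ⇒ x_{Kora} = 29.8.
Then x_{Nadir} = 32.25 − 0.25·29.8 = 24.8.
P_{Kora} = 168 − 2·29.8 − 24.8 = 83.6.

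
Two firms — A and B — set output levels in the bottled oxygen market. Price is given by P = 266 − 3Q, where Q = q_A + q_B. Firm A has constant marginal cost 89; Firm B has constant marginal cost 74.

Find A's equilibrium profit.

972

Firm A's profit: π = q_A(266 − 3(q_A + q_B)) − 89q_A.
∂π/∂q_A = 177 − 6q_A − 3q_B = 0, so q_A = 29.5 − 0.5q_B.
By the same steps for B: q_B = 32 − 0.5q_A.
Plugging q_B into A's best response: q_A = 29.5 − 0.5(32 − 0.5q_A) ⇒ 0.75q_A = 13.5, so q_A = 18.
Then q_B = 32 − 0.5·18 = 23.
Price P = 266 − 3·41 = 143.
A's profit: (143 − 89)·18 = 972.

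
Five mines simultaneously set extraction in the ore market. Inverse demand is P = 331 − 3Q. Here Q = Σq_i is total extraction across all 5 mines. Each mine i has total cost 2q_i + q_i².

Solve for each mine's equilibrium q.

16.45

A representative mine's profit is π_i = q_i(331 − 3Q) − 2q_i − q_i², with Q = q_i + Σ_{j≠i} q_j.
First-order condition: 329 − 8q_i − 3Σ_{j≠i} q_j = 0.
With identical mines, set every q_j = q: then 329 − 8q − 12q = 0, i.e. q = 329/20 = 16.45.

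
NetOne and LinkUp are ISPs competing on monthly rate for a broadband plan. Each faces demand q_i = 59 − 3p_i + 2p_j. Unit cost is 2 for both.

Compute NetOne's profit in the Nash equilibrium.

609.1875

NetOne's profit: π = (p_{NetOne} − 2)(59 − 3p_{NetOne} + 2p_{LinkUp}).
∂π/∂p_{NetOne} = 65 − 6p_{NetOne} + 2p_{LinkUp} = 0 ⇒ p_{NetOne} = 65/6 + (1/3)p_{LinkUp}.
The game is symmetric, so in equilibrium p_{LinkUp} = p_{NetOne}: the reaction function gives (2/3)p_{NetOne} = 65/6, hence p_{NetOne} = 16.25.
q_{NetOne} = 59 − 3·16.25 + 2·16.25 = 42.75.
Profit = (16.25 − 2)·42.75 = 609.1875.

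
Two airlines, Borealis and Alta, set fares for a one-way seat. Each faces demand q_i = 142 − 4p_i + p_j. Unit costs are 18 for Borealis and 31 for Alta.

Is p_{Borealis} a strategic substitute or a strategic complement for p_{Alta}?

Borealis's profit: π = (p_{Borealis} − 18)(142 − 4p_{Borealis} + p_{Alta}).
∂π/∂p_{Borealis} = 214 − 8p_{Borealis} + p_{Alta} = 0 ⇒ p_{Borealis} = 26.75 + 0.125p_{Alta}.
The best-response slope dp_{Borealis}/dp_{Alta} = 0.125 > 0: the reaction function is upward-sloping, so the choices are strategic complements.

strategic complements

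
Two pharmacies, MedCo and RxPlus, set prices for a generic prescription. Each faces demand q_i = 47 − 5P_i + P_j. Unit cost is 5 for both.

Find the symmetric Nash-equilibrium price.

8

MedCo's profit: π = (P_{MedCo} − 5)(47 − 5P_{MedCo} + P_{RxPlus}).
∂π/∂P_{MedCo} = 72 − 10P_{MedCo} + P_{RxPlus} = 0 ⇒ P_{MedCo} = 7.2 + 0.1P_{RxPlus}.
Setting P_{MedCo} = P_{RxPlus} in the reaction function: P_{MedCo} = 7.2 + 0.1P_{MedCo}, so P_{MedCo} = 7.2 / 0.9 = 8.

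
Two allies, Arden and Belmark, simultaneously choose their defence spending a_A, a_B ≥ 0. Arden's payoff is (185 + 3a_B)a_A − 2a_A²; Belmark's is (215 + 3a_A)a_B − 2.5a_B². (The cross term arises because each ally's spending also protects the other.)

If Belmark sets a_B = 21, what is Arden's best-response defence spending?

62

Expanding Arden's payoff: 185a_A + 3a_Ba_A − 2a_A².
∂π/∂a_A = 185 + 3a_B − 4a_A = 0, so a_A = 46.25 + 0.75a_B.
At a_B = 21: a_A = 46.25 + 0.75·21 = 62.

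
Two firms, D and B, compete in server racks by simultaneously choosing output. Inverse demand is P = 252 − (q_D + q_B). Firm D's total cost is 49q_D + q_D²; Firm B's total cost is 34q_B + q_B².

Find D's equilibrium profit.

Firm D's profit: π = q_D(252 − (q_D + q_B)) − 49q_D − q_D².
∂π/∂q_D = 203 − 4q_D − q_B = 0, so q_D = 50.75 − 0.25q_B.
By the same steps for B: q_B = 54.5 − 0.25q_D.
Substituting the second reaction function into the first: q_D = 50.75 − 0.25(54.5 − 0.25q_D), which gives 0.9375q_D = 37.125 ⇒ q_D = 39.6.
Then q_B = 54.5 − 0.25·39.6 = 44.6.
Price P = 252 − 84.2 = 167.8.
D's profit: (167.8 − 49)·39.6 − (39.6)² = 3136.32.

3136.32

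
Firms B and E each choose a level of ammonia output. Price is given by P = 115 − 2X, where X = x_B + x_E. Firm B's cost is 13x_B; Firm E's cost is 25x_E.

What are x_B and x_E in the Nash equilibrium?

19, 13

Firm B's profit: π = x_B(115 − 2(x_B + x_E)) − 13x_B.
∂π/∂x_B = 102 − 4x_B − 2x_E = 0, so x_B = 25.5 − 0.5x_E.
By the same steps for E: x_E = 22.5 − 0.5x_B.
Plugging x_E into B's best response: x_B = 25.5 − 0.5(22.5 − 0.5x_B) ⇒ 0.75x_B = 14.25, so x_B = 19.
Then x_E = 22.5 − 0.5·19 = 13.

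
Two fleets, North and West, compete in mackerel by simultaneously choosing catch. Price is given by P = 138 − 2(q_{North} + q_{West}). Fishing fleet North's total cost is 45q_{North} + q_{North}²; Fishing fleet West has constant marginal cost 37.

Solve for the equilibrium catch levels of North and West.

Fishing fleet North's profit: π = q_{North}(138 − 2(q_{North} + q_{West})) − 45q_{North} − q_{North}².
∂π/∂q_{North} = 93 − 6q_{North} − 2q_{West} = 0, so q_{North} = 15.5 − (1/3)q_{West}.
For West: ∂π/∂q_{West} = 101 − 4q_{West} − 2q_{North} = 0 ⇒ q_{West} = 25.25 − 0.5q_{North}.
Solving the two reaction functions simultaneously: (1 − (−1/3)(−0.5))q_{North} = 15.5 − (1/3)·25.25, so (5/6)q_{North} = 85/12 and q_{North} = 8.5.
Then q_{West} = 25.25 − 0.5·8.5 = 21.

8.5, 21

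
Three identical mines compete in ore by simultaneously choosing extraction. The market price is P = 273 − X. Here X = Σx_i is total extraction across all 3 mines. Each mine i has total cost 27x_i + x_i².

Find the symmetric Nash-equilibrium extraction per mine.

41

A representative mine's profit is π_i = x_i(273 − X) − 27x_i − x_i², with X = x_i + Σ_{j≠i} x_j.
First-order condition: 246 − 4x_i − Σ_{j≠i} x_j = 0.
With identical mines, set every x_j = x: then 246 − 4x − 2x = 0, i.e. x = 246/6 = 41.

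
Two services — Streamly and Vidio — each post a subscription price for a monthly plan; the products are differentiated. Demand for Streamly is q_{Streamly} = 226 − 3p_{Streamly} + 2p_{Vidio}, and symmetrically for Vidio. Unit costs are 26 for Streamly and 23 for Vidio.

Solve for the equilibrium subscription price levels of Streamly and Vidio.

75.4375, 74.3125

Streamly's profit: π = (p_{Streamly} − 26)(226 − 3p_{Streamly} + 2p_{Vidio}).
∂π/∂p_{Streamly} = 304 − 6p_{Streamly} + 2p_{Vidio} = 0 ⇒ p_{Streamly} = 152/3 + (1/3)p_{Vidio}.
Similarly p_{Vidio} = 295/6 + (1/3)p_{Streamly}.
Substituting the second reaction function into the first: p_{Streamly} = 152/3 + (1/3)(295/6 + (1/3)p_{Streamly}), which gives (8/9)p_{Streamly} = 1207/18 ⇒ p_{Streamly} = 75.4375.
Then p_{Vidio} = 295/6 + (1/3)·75.4375 = 74.3125.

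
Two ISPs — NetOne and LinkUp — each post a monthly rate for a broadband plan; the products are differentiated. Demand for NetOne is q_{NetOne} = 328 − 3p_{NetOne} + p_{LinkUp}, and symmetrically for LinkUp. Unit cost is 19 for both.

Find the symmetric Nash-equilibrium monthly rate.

77

NetOne's profit: π = (p_{NetOne} − 19)(328 − 3p_{NetOne} + p_{LinkUp}).
∂π/∂p_{NetOne} = 385 − 6p_{NetOne} + p_{LinkUp} = 0 ⇒ p_{NetOne} = 385/6 + (1/6)p_{LinkUp}.
By symmetry p_{LinkUp} = p_{NetOne}; substituting into the reaction function, (5/6)p_{NetOne} = 385/6 and p_{NetOne} = 77.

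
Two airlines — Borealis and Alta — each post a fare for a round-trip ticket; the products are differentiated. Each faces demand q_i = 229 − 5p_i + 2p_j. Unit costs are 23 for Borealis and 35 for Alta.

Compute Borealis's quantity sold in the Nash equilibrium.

Borealis's profit: π = (p_{Borealis} − 23)(229 − 5p_{Borealis} + 2p_{Alta}).
∂π/∂p_{Borealis} = 344 − 10p_{Borealis} + 2p_{Alta} = 0 ⇒ p_{Borealis} = 34.4 + 0.2p_{Alta}.
Similarly p_{Alta} = 40.4 + 0.2p_{Borealis}.
Substituting the second reaction function into the first: p_{Borealis} = 34.4 + 0.2(40.4 + 0.2p_{Borealis}), which gives 0.96p_{Borealis} = 42.48 ⇒ p_{Borealis} = 44.25.
Then p_{Alta} = 40.4 + 0.2·44.25 = 49.25.
q_{Borealis} = 229 − 5·44.25 + 2·49.25 = 106.25.

106.25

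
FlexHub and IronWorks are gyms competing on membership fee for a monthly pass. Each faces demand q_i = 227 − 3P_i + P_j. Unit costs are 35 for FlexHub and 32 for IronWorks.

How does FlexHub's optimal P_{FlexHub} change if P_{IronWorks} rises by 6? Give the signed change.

FlexHub's profit: π = (P_{FlexHub} − 35)(227 − 3P_{FlexHub} + P_{IronWorks}).
∂π/∂P_{FlexHub} = 332 − 6P_{FlexHub} + P_{IronWorks} = 0 ⇒ P_{FlexHub} = 166/3 + (1/6)P_{IronWorks}.
The reaction-function slope is 1/6, so a 6-unit rise in P_{IronWorks} moves P_{FlexHub} by 1/6 × 6 = 1. FlexHub's best response rises — the actions are strategic complements.

1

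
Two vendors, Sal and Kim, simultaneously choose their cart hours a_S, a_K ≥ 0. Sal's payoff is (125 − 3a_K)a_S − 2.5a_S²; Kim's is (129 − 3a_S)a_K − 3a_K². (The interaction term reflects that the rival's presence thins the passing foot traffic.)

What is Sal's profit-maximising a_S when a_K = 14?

Expanding Sal's payoff: 125a_S − 3a_Ka_S − 2.5a_S².
∂π/∂a_S = 125 − 3a_K − 5a_S = 0, so a_S = 25 − 0.6a_K.
At a_K = 14: a_S = 25 − 0.6·14 = 16.6.

16.6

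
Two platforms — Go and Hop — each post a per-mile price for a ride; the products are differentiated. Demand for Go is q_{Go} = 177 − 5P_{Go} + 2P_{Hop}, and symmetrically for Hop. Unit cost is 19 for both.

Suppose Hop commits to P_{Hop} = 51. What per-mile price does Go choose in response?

37.4

Go's profit: π = (P_{Go} − 19)(177 − 5P_{Go} + 2P_{Hop}).
∂π/∂P_{Go} = 272 − 10P_{Go} + 2P_{Hop} = 0 ⇒ P_{Go} = 27.2 + 0.2P_{Hop}.
At P_{Hop} = 51: P_{Go} = 27.2 + 0.2·51 = 37.4.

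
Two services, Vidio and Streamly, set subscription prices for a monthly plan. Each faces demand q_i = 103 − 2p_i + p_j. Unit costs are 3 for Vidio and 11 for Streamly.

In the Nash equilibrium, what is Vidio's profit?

Vidio's profit: π = (p_{Vidio} − 3)(103 − 2p_{Vidio} + p_{Streamly}).
∂π/∂p_{Vidio} = 109 − 4p_{Vidio} + p_{Streamly} = 0 ⇒ p_{Vidio} = 27.25 + 0.25p_{Streamly}.
Similarly p_{Streamly} = 31.25 + 0.25p_{Vidio}.
Solving the two reaction functions simultaneously: (1 − (0.25)(0.25))p_{Vidio} = 27.25 + 0.25·31.25, so 0.9375p_{Vidio} = 35.0625 and p_{Vidio} = 37.4.
Then p_{Streamly} = 31.25 + 0.25·37.4 = 40.6.
q_{Vidio} = 103 − 2·37.4 + 40.6 = 68.8.
Profit = (37.4 − 3)·68.8 = 2366.72.

2366.72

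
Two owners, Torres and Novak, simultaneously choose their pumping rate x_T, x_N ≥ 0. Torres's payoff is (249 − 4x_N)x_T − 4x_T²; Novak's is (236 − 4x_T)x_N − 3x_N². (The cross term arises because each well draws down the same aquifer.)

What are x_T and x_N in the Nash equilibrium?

Expanding Torres's payoff: 249x_T − 4x_Nx_T − 4x_T².
∂π/∂x_T = 249 − 4x_N − 8x_T = 0, so x_T = 31.125 − 0.5x_N.
Likewise for Novak: x_N = 118/3 − (2/3)x_T.
Substituting the second reaction function into the first: x_T = 31.125 − 0.5(118/3 − (2/3)x_T), which gives (2/3)x_T = 275/24 ⇒ x_T = 17.1875.
Then x_N = 118/3 − (2/3)·17.1875 = 27.875.

17.1875, 27.875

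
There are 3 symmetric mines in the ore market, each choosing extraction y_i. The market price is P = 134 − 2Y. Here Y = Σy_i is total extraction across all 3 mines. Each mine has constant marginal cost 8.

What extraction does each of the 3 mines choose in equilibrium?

15.75

A representative mine's profit is π_i = y_i(134 − 2Y) − 8y_i, with Y = y_i + Σ_{j≠i} y_j.
First-order condition: 126 − 4y_i − 2Σ_{j≠i} y_j = 0.
Imposing symmetry (y_j = y for all j) turns Σ_{j≠i} y_j into 2y, so 126 = 8y and y = 15.75.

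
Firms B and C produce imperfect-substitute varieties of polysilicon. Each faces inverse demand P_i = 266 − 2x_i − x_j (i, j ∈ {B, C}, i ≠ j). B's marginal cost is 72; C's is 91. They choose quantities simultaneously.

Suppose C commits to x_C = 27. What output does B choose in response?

41.75

Firm B's profit: π = x_B(266 − 2x_B − x_C) − 72x_B.
∂π/∂x_B = 194 − 4x_B − x_C = 0 ⇒ x_B = 48.5 − 0.25x_C.
At x_C = 27: x_B = 48.5 − 0.25·27 = 41.75.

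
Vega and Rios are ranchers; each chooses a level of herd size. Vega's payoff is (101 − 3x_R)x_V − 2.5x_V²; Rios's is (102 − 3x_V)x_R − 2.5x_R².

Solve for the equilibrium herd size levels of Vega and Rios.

Expanding Vega's payoff: 101x_V − 3x_Rx_V − 2.5x_V².
∂π/∂x_V = 101 − 3x_R − 5x_V = 0, so x_V = 20.2 − 0.6x_R.
Likewise for Rios: x_R = 20.4 − 0.6x_V.
Solving the two reaction functions simultaneously: (1 − (−0.6)(−0.6))x_V = 20.2 − 0.6·20.4, so 0.64x_V = 7.96 and x_V = 12.4375.
Then x_R = 20.4 − 0.6·12.4375 = 12.9375.

12.4375, 12.9375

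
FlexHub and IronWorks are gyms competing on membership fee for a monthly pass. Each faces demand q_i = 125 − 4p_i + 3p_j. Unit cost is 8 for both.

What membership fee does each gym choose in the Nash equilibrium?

31.4

FlexHub's profit: π = (p_{FlexHub} − 8)(125 − 4p_{FlexHub} + 3p_{IronWorks}).
∂π/∂p_{FlexHub} = 157 − 8p_{FlexHub} + 3p_{IronWorks} = 0 ⇒ p_{FlexHub} = 19.625 + 0.375p_{IronWorks}.
By symmetry p_{IronWorks} = p_{FlexHub}; substituting into the reaction function, 0.625p_{FlexHub} = 19.625 and p_{FlexHub} = 31.4.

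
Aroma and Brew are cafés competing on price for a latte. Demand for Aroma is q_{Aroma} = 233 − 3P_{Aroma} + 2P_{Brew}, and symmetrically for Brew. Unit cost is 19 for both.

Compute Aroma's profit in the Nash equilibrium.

Aroma's profit: π = (P_{Aroma} − 19)(233 − 3P_{Aroma} + 2P_{Brew}).
∂π/∂P_{Aroma} = 290 − 6P_{Aroma} + 2P_{Brew} = 0 ⇒ P_{Aroma} = 145/3 + (1/3)P_{Brew}.
The game is symmetric, so in equilibrium P_{Brew} = P_{Aroma}: the reaction function gives (2/3)P_{Aroma} = 145/3, hence P_{Aroma} = 72.5.
q_{Aroma} = 233 − 3·72.5 + 2·72.5 = 160.5.
Profit = (72.5 − 19)·160.5 = 8586.75.

8586.75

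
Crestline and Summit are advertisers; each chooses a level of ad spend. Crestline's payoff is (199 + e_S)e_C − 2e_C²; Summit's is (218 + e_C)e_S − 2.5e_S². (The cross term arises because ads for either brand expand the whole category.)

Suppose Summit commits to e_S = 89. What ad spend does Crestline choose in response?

Expanding Crestline's payoff: 199e_C + e_Se_C − 2e_C².
∂π/∂e_C = 199 + e_S − 4e_C = 0, so e_C = 49.75 + 0.25e_S.
At e_S = 89: e_C = 49.75 + 0.25·89 = 72.

72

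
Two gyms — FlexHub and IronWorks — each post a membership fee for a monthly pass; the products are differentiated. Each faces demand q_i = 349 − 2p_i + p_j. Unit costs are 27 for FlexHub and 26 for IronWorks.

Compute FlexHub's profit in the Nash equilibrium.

22983.68

FlexHub's profit: π = (p_{FlexHub} − 27)(349 − 2p_{FlexHub} + p_{IronWorks}).
∂π/∂p_{FlexHub} = 403 − 4p_{FlexHub} + p_{IronWorks} = 0 ⇒ p_{FlexHub} = 100.75 + 0.25p_{IronWorks}.
Similarly p_{IronWorks} = 100.25 + 0.25p_{FlexHub}.
Substituting the second reaction function into the first: p_{FlexHub} = 100.75 + 0.25(100.25 + 0.25p_{FlexHub}), which gives 0.9375p_{FlexHub} = 125.8125 ⇒ p_{FlexHub} = 134.2.
Then p_{IronWorks} = 100.25 + 0.25·134.2 = 133.8.
q_{FlexHub} = 349 − 2·134.2 + 133.8 = 214.4.
Profit = (134.2 − 27)·214.4 = 22983.68.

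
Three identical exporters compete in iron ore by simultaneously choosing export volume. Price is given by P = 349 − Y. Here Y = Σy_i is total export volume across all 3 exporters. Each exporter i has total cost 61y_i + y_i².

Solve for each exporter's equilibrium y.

A representative exporter's profit is π_i = y_i(349 − Y) − 61y_i − y_i², with Y = y_i + Σ_{j≠i} y_j.
First-order condition: 288 − 4y_i − Σ_{j≠i} y_j = 0.
In a symmetric equilibrium every exporter chooses the same y, so Σ_{j≠i} y_j = 2y. The condition becomes 288 − 6y = 0, giving y = 288/6 = 48.

48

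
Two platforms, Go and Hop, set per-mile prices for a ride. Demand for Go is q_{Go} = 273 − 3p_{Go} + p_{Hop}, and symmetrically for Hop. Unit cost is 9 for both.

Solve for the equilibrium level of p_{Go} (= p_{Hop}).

Go's profit: π = (p_{Go} − 9)(273 − 3p_{Go} + p_{Hop}).
∂π/∂p_{Go} = 300 − 6p_{Go} + p_{Hop} = 0 ⇒ p_{Go} = 50 + (1/6)p_{Hop}.
The game is symmetric, so in equilibrium p_{Hop} = p_{Go}: the reaction function gives (5/6)p_{Go} = 50, hence p_{Go} = 60.

60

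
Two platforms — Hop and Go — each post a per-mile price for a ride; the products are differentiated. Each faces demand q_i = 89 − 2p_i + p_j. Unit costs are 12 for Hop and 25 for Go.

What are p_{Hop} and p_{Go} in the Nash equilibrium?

39.4, 44.6

Hop's profit: π = (p_{Hop} − 12)(89 − 2p_{Hop} + p_{Go}).
∂π/∂p_{Hop} = 113 − 4p_{Hop} + p_{Go} = 0 ⇒ p_{Hop} = 28.25 + 0.25p_{Go}.
Similarly p_{Go} = 34.75 + 0.25p_{Hop}.
Solving the two reaction functions simultaneously: (1 − (0.25)(0.25))p_{Hop} = 28.25 + 0.25·34.75, so 0.9375p_{Hop} = 36.9375 and p_{Hop} = 39.4.
Then p_{Go} = 34.75 + 0.25·39.4 = 44.6.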